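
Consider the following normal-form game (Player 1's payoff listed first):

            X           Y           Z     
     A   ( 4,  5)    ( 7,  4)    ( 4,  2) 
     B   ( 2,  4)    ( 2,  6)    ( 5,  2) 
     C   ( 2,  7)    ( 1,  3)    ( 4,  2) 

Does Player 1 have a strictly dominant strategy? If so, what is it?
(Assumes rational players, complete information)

No strictly dominant strategy exists for Player 1

Work:
A strategy strictly dominates another if it gives a strictly higher payoff against every opponent action. Compare each pair of P1's strategies column-by-column:
  A vs B: [4 vs 2, 7 vs 2, 4 vs 5] → A does not strictly dominate B (column Z: 4 ≤ 5)
  A vs C: [4 vs 2, 7 vs 1, 4 vs 4] → A does not strictly dominate C (column Z: 4 ≤ 4)
  B vs A: [2 vs 4, 2 vs 7, 5 vs 4] → B does not strictly dominate A (column X: 2 ≤ 4)
  B vs C: [2 vs 2, 2 vs 1, 5 vs 4] → B does not strictly dominate C (column X: 2 ≤ 2)
  C vs A: [2 vs 4, 1 vs 7, 4 vs 4] → C does not strictly dominate A (column X: 2 ≤ 4)
  C vs B: [2 vs 2, 1 vs 2, 4 vs 5] → C does not strictly dominate B (column X: 2 ≤ 2)
No single strategy strictly dominates all others → no strictly dominant strategy.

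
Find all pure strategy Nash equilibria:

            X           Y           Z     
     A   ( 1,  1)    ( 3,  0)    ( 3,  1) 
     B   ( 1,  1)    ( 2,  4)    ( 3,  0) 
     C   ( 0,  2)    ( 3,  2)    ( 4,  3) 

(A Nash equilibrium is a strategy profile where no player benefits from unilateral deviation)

Nash equilibrium: (A, X), (C, Z)

Work:
Best responses:
  P1 vs X: payoffs [1, 1, 0] → best response A/B (payoff 1)
  P1 vs Y: payoffs [3, 2, 3] → best response A/C (payoff 3)
  P1 vs Z: payoffs [3, 3, 4] → best response C (payoff 4)
  P2 vs A: payoffs [1, 0, 1] → best response X/Z (payoff 1)
  P2 vs B: payoffs [1, 4, 0] → best response Y (payoff 4)
  P2 vs C: payoffs [2, 2, 3] → best response Z (payoff 3)
Mutual best responses: (A,X), (C,Z) → Nash equilibria.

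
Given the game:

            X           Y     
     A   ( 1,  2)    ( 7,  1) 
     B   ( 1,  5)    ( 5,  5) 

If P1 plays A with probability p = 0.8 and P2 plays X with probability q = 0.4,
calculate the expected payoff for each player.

E[P1] = 4.36, E[P2] = 2.12

Work:
E[P1] = p·q·π₁(A,X) + p·(1-q)·π₁(A,Y) + (1-p)·q·π₁(B,X) + (1-p)·(1-q)·π₁(B,Y)
= 0.8·0.4·1 + 0.8·0.6·7 + 0.2·0.4·1 + 0.2·0.6·5
= 4.36

E[P2] = 2.12 (similar calculation)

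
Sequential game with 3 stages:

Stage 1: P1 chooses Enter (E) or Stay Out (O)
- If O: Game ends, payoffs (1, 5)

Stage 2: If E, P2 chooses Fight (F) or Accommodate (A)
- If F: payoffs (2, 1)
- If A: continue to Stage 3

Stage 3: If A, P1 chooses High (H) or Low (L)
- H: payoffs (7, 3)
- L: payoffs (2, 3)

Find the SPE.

SPE: (E, A, H); Outcome (7, 3)

Work:
Stage 3: P1 chooses H (7 vs 2)
Stage 2: P2: F->1, A->3 (anticipating H). Choose A
Stage 1: P1: O->1, E->7 (anticipating A, H). Choose E
SPE path: E -> A -> H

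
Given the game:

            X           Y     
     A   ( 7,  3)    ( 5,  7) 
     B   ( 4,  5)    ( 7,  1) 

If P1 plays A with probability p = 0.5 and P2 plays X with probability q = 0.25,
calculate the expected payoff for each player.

E[P1] = 5.875, E[P2] = 4.0

Work:
E[P1] = p·q·π₁(A,X) + p·(1-q)·π₁(A,Y) + (1-p)·q·π₁(B,X) + (1-p)·(1-q)·π₁(B,Y)
= 0.5·0.25·7 + 0.5·0.75·5 + 0.5·0.25·4 + 0.5·0.75·7
= 5.875

E[P2] = 4.0 (similar calculation)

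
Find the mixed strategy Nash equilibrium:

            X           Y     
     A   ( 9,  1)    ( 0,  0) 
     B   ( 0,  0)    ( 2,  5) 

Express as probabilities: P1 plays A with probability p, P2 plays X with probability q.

p = 0.8333, q = 0.1818

Work:
Find probabilities that make opponent indifferent:
P2 chooses q to make P1 indifferent between A and B
P1 chooses p to make P2 indifferent between X and Y
Mixed NE: P1 plays (A: 0.8333, B: 0.1667), P2 plays (X: 0.1818, Y: 0.8182)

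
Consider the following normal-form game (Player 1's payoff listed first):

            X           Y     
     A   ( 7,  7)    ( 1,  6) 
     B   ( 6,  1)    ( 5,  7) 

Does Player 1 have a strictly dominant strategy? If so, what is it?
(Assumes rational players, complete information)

No strictly dominant strategy exists for Player 1

Work:
A strategy strictly dominates another if it gives a strictly higher payoff against every opponent action. Compare each pair of P1's strategies column-by-column:
  A vs B: [7 vs 6, 1 vs 5] → A does not strictly dominate B (column Y: 1 ≤ 5)
  B vs A: [6 vs 7, 5 vs 1] → B does not strictly dominate A (column X: 6 ≤ 7)
No single strategy strictly dominates all others → no strictly dominant strategy.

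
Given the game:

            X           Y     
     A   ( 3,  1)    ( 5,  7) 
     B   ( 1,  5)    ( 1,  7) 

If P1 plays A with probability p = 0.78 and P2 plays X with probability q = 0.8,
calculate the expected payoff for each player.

E[P1] = 2.872, E[P2] = 2.904

Work:
E[P1] = p·q·π₁(A,X) + p·(1-q)·π₁(A,Y) + (1-p)·q·π₁(B,X) + (1-p)·(1-q)·π₁(B,Y)
= 0.78·0.8·3 + 0.78·0.2·5 + 0.22·0.8·1 + 0.22·0.2·1
= 2.872

E[P2] = 2.904 (similar calculation)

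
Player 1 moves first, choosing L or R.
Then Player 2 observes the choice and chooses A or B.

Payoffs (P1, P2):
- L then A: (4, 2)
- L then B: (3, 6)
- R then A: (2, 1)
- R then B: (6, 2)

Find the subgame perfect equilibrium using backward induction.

P1 plays R, P2 plays B after L and B after R; Payoff (6, 2)

Work:
Backward induction:
After L: P2 chooses B → P1 gets 3
After R: P2 chooses B → P1 gets 6
P1 chooses R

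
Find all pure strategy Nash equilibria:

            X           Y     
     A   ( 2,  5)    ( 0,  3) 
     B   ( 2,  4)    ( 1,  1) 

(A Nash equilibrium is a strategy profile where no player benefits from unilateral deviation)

Nash equilibrium: (A, X), (B, X)

Work:
Best responses:
  P1 vs X: payoffs [2, 2] → best response A/B (payoff 2)
  P1 vs Y: payoffs [0, 1] → best response B (payoff 1)
  P2 vs A: payoffs [5, 3] → best response X (payoff 5)
  P2 vs B: payoffs [4, 1] → best response X (payoff 4)
Mutual best responses: (A,X), (B,X) → Nash equilibria.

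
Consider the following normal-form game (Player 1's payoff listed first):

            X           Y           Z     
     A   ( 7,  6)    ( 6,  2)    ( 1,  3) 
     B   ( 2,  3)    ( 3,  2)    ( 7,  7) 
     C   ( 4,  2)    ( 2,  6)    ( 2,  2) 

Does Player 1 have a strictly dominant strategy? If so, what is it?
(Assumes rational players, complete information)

No strictly dominant strategy exists for Player 1

Work:
A strategy strictly dominates another if it gives a strictly higher payoff against every opponent action. Compare each pair of P1's strategies column-by-column:
  A vs B: [7 vs 2, 6 vs 3, 1 vs 7] → A does not strictly dominate B (column Z: 1 ≤ 7)
  A vs C: [7 vs 4, 6 vs 2, 1 vs 2] → A does not strictly dominate C (column Z: 1 ≤ 2)
  B vs A: [2 vs 7, 3 vs 6, 7 vs 1] → B does not strictly dominate A (column X: 2 ≤ 7)
  B vs C: [2 vs 4, 3 vs 2, 7 vs 2] → B does not strictly dominate C (column X: 2 ≤ 4)
  C vs A: [4 vs 7, 2 vs 6, 2 vs 1] → C does not strictly dominate A (column X: 4 ≤ 7)
  C vs B: [4 vs 2, 2 vs 3, 2 vs 7] → C does not strictly dominate B (column Y: 2 ≤ 3)
No single strategy strictly dominates all others → no strictly dominant strategy.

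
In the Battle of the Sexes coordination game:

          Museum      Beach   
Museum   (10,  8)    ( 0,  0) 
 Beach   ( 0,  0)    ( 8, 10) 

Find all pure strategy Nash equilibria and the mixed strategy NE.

Pure NE: (Museum, Museum) and (Beach, Beach); Mixed NE: p = 0.5556, q = 0.4444

Work:
Check pure NE:
(Museum, Museum): (10, 8) - no unilateral deviation beneficial
(Beach, Beach): (8, 10) - no unilateral deviation beneficial
Mixed NE: P1 plays Museum with p = 0.5556, P2 plays Museum with q = 0.4444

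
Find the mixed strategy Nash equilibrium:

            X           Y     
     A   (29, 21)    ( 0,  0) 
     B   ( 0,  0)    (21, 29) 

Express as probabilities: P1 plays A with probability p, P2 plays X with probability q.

p = 0.58, q = 0.42

Work:
Find probabilities that make opponent indifferent:
P2 chooses q to make P1 indifferent between A and B
P1 chooses p to make P2 indifferent between X and Y
Mixed NE: P1 plays (A: 0.58, B: 0.42), P2 plays (X: 0.42, Y: 0.58)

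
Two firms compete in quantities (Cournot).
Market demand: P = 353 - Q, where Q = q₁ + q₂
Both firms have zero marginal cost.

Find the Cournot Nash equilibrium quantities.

q₁* = q₂* = 117.67; P* = 117.67

Work:
Profit: π_i = P·q_i = (a - q_i - q_j)·q_i
FOC: ∂π_i/∂q_i = a - 2q_i - q_j = 0
Reaction function: q_i = (353 - q_j)/2
Symmetry: q* = 353/3 = 117.67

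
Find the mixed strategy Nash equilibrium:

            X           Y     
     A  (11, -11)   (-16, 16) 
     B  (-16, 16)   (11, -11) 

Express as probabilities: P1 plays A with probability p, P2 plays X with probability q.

p = 0.5, q = 0.5

Work:
Find probabilities that make opponent indifferent:
P2 chooses q to make P1 indifferent between A and B
P1 chooses p to make P2 indifferent between X and Y
Mixed NE: P1 plays (A: 0.5, B: 0.5), P2 plays (X: 0.5, Y: 0.5)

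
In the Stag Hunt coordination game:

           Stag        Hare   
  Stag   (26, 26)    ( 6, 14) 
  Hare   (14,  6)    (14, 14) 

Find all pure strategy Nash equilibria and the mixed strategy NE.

Pure NE: (Stag, Stag) and (Hare, Hare); Mixed NE: p = 0.4, q = 0.4

Work:
Check pure NE:
(Stag, Stag): (26, 26) - no unilateral deviation beneficial
(Hare, Hare): (14, 14) - no unilateral deviation beneficial
Mixed NE: P1 plays Stag with p = 0.4, P2 plays Stag with q = 0.4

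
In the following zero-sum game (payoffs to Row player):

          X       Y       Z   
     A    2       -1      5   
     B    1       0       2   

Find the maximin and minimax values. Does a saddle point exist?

Maximin = 0, Minimax = 0, Saddle: True

Work:
Row minimums: [-1, 0] → maximin = 0
Column maximums: [2, 0, 5] → minimax = 0
Saddle point exists! Game value = 0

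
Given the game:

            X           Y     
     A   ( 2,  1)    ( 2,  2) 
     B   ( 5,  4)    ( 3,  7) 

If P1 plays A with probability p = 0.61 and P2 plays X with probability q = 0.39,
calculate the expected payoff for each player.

E[P1] = 2.6942, E[P2] = 3.2558

Work:
E[P1] = p·q·π₁(A,X) + p·(1-q)·π₁(A,Y) + (1-p)·q·π₁(B,X) + (1-p)·(1-q)·π₁(B,Y)
= 0.61·0.39·2 + 0.61·0.61·2 + 0.39·0.39·5 + 0.39·0.61·3
= 2.6942

E[P2] = 3.2558 (similar calculation)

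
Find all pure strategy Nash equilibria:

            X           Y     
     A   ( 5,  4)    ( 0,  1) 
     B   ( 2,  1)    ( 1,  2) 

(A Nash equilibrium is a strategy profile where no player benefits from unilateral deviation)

Nash equilibrium: (A, X), (B, Y)

Work:
Best responses:
  P1 vs X: payoffs [5, 2] → best response A (payoff 5)
  P1 vs Y: payoffs [0, 1] → best response B (payoff 1)
  P2 vs A: payoffs [4, 1] → best response X (payoff 4)
  P2 vs B: payoffs [1, 2] → best response Y (payoff 2)
Mutual best responses: (A,X), (B,Y) → Nash equilibria.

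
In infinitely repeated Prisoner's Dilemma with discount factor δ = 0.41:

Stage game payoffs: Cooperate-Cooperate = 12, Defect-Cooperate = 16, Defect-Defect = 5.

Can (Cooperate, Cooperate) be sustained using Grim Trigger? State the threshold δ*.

δ* = 0.3636; since δ = 0.41 ≥ 0.3636, cooperation can be sustained

Work:
For Grim Trigger:
Cooperate forever: 12/(1-δ)
Defect then punished: 16 + 5·δ/(1-δ)
Need: 12/(1-δ) ≥ 16 + 5·δ/(1-δ)
Solving: δ ≥ (T-R)/(T-P) = (16-12)/(16-5) = 0.3636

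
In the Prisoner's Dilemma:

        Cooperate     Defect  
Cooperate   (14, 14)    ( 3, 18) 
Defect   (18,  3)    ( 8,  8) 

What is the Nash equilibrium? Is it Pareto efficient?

(Defect, Defect) is NE; not Pareto efficient

Work:
Defect dominates Cooperate for both players:
If P2 cooperates: Defect (18) > Cooperate (14)
If P2 defects: Defect (8) > Cooperate (3)
NE: (Defect, Defect) with payoff (8, 8)
But (Cooperate, Cooperate) = (14, 14) Pareto dominates (8, 8)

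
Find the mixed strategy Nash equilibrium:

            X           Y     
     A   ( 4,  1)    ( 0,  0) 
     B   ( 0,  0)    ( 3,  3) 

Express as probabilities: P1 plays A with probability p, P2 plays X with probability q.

p = 0.75, q = 0.4286

Work:
Find probabilities that make opponent indifferent:
P2 chooses q to make P1 indifferent between A and B
P1 chooses p to make P2 indifferent between X and Y
Mixed NE: P1 plays (A: 0.75, B: 0.25), P2 plays (X: 0.4286, Y: 0.5714)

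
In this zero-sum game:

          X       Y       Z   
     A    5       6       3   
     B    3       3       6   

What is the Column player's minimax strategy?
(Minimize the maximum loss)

Column should play X, value = 5

Work:
Column player minimizes Row's maximum payoff:
Column X: max payoff to Row = 5
Column Y: max payoff to Row = 6
Column Z: max payoff to Row = 6
Minimum is 5, achieved by column X.
Minimax strategy: X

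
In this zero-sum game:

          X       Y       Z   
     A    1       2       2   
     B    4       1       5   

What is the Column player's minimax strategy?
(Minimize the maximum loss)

Column should play Y, value = 2

Work:
Column player minimizes Row's maximum payoff:
Column X: max payoff to Row = 4
Column Y: max payoff to Row = 2
Column Z: max payoff to Row = 5
Minimum is 2, achieved by column Y.
Minimax strategy: Y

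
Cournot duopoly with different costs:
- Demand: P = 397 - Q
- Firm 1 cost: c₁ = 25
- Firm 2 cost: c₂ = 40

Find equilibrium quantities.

q₁* = 129.0, q₂* = 114.0

Work:
Reaction: q₁ = (397 - 25 - q₂)/2
Reaction: q₂ = (397 - 40 - q₁)/2
Solve simultaneously:
q₁* = (397 - 2×25 + 40)/3 = 129.0
q₂* = (397 - 2×40 + 25)/3 = 114.0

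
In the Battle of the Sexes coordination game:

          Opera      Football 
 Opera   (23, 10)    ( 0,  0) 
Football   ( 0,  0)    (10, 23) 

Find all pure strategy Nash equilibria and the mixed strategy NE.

Pure NE: (Opera, Opera) and (Football, Football); Mixed NE: p = 0.697, q = 0.303

Work:
Check pure NE:
(Opera, Opera): (23, 10) - no unilateral deviation beneficial
(Football, Football): (10, 23) - no unilateral deviation beneficial
Mixed NE: P1 plays Opera with p = 0.697, P2 plays Opera with q = 0.303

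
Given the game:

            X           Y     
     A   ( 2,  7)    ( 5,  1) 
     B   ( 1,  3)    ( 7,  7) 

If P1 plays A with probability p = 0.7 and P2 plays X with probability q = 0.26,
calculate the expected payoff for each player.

E[P1] = 4.586, E[P2] = 3.58

Work:
E[P1] = p·q·π₁(A,X) + p·(1-q)·π₁(A,Y) + (1-p)·q·π₁(B,X) + (1-p)·(1-q)·π₁(B,Y)
= 0.7·0.26·2 + 0.7·0.74·5 + 0.3·0.26·1 + 0.3·0.74·7
= 4.586

E[P2] = 3.58 (similar calculation)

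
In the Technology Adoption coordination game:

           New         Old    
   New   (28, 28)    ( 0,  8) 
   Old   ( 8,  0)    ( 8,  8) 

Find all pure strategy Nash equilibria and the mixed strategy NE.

Pure NE: (New, New) and (Old, Old); Mixed NE: p = 0.2857, q = 0.2857

Work:
Check pure NE:
(New, New): (28, 28) - no unilateral deviation beneficial
(Old, Old): (8, 8) - no unilateral deviation beneficial
Mixed NE: P1 plays New with p = 0.2857, P2 plays New with q = 0.2857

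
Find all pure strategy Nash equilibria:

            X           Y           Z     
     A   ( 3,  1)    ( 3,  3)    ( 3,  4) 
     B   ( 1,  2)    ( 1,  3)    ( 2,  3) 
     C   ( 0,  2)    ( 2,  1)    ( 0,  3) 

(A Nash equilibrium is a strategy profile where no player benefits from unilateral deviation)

Nash equilibrium: (A, Z)

Work:
Best responses:
  P1 vs X: payoffs [3, 1, 0] → best response A (payoff 3)
  P1 vs Y: payoffs [3, 1, 2] → best response A (payoff 3)
  P1 vs Z: payoffs [3, 2, 0] → best response A (payoff 3)
  P2 vs A: payoffs [1, 3, 4] → best response Z (payoff 4)
  P2 vs B: payoffs [2, 3, 3] → best response Y/Z (payoff 3)
  P2 vs C: payoffs [2, 1, 3] → best response Z (payoff 3)
Mutual best responses: (A,Z) → Nash equilibria.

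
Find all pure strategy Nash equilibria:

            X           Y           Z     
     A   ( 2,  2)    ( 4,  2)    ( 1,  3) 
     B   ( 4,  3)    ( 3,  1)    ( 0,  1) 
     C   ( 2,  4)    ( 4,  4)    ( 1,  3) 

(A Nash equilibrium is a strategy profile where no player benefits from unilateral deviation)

Nash equilibrium: (A, Z), (B, X), (C, Y)

Work:
Best responses:
  P1 vs X: payoffs [2, 4, 2] → best response B (payoff 4)
  P1 vs Y: payoffs [4, 3, 4] → best response A/C (payoff 4)
  P1 vs Z: payoffs [1, 0, 1] → best response A/C (payoff 1)
  P2 vs A: payoffs [2, 2, 3] → best response Z (payoff 3)
  P2 vs B: payoffs [3, 1, 1] → best response X (payoff 3)
  P2 vs C: payoffs [4, 4, 3] → best response X/Y (payoff 4)
Mutual best responses: (A,Z), (B,X), (C,Y) → Nash equilibria.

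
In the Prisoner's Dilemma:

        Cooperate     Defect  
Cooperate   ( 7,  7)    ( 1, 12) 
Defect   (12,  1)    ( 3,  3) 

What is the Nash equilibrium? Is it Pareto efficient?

(Defect, Defect) is NE; not Pareto efficient

Work:
Defect dominates Cooperate for both players:
If P2 cooperates: Defect (12) > Cooperate (7)
If P2 defects: Defect (3) > Cooperate (1)
NE: (Defect, Defect) with payoff (3, 3)
But (Cooperate, Cooperate) = (7, 7) Pareto dominates (3, 3)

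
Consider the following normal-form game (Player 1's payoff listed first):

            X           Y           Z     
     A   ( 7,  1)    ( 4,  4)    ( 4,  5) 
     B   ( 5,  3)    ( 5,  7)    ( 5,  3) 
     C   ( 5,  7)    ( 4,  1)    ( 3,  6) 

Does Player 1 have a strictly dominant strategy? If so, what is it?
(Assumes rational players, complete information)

No strictly dominant strategy exists for Player 1

Work:
A strategy strictly dominates another if it gives a strictly higher payoff against every opponent action. Compare each pair of P1's strategies column-by-column:
  A vs B: [7 vs 5, 4 vs 5, 4 vs 5] → A does not strictly dominate B (column Y: 4 ≤ 5)
  A vs C: [7 vs 5, 4 vs 4, 4 vs 3] → A does not strictly dominate C (column Y: 4 ≤ 4)
  B vs A: [5 vs 7, 5 vs 4, 5 vs 4] → B does not strictly dominate A (column X: 5 ≤ 7)
  B vs C: [5 vs 5, 5 vs 4, 5 vs 3] → B does not strictly dominate C (column X: 5 ≤ 5)
  C vs A: [5 vs 7, 4 vs 4, 3 vs 4] → C does not strictly dominate A (column X: 5 ≤ 7)
  C vs B: [5 vs 5, 4 vs 5, 3 vs 5] → C does not strictly dominate B (column X: 5 ≤ 5)
No single strategy strictly dominates all others → no strictly dominant strategy.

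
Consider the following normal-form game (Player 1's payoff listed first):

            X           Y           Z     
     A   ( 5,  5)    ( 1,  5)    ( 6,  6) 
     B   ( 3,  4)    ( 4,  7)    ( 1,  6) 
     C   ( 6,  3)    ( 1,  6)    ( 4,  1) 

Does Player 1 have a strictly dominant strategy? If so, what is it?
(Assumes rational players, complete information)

No strictly dominant strategy exists for Player 1

Work:
A strategy strictly dominates another if it gives a strictly higher payoff against every opponent action. Compare each pair of P1's strategies column-by-column:
  A vs B: [5 vs 3, 1 vs 4, 6 vs 1] → A does not strictly dominate B (column Y: 1 ≤ 4)
  A vs C: [5 vs 6, 1 vs 1, 6 vs 4] → A does not strictly dominate C (column X: 5 ≤ 6)
  B vs A: [3 vs 5, 4 vs 1, 1 vs 6] → B does not strictly dominate A (column X: 3 ≤ 5)
  B vs C: [3 vs 6, 4 vs 1, 1 vs 4] → B does not strictly dominate C (column X: 3 ≤ 6)
  C vs A: [6 vs 5, 1 vs 1, 4 vs 6] → C does not strictly dominate A (column Y: 1 ≤ 1)
  C vs B: [6 vs 3, 1 vs 4, 4 vs 1] → C does not strictly dominate B (column Y: 1 ≤ 4)
No single strategy strictly dominates all others → no strictly dominant strategy.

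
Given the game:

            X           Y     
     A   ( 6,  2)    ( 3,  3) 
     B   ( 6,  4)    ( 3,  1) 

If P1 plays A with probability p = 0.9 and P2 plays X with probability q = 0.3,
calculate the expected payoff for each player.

E[P1] = 3.9, E[P2] = 2.62

Work:
E[P1] = p·q·π₁(A,X) + p·(1-q)·π₁(A,Y) + (1-p)·q·π₁(B,X) + (1-p)·(1-q)·π₁(B,Y)
= 0.9·0.3·6 + 0.9·0.7·3 + 0.1·0.3·6 + 0.1·0.7·3
= 3.9

E[P2] = 2.62 (similar calculation)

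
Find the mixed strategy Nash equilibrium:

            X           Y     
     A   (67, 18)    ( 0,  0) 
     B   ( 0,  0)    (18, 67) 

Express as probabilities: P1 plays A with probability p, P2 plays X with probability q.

p = 0.7882, q = 0.2118

Work:
Find probabilities that make opponent indifferent:
P2 chooses q to make P1 indifferent between A and B
P1 chooses p to make P2 indifferent between X and Y
Mixed NE: P1 plays (A: 0.7882, B: 0.2118), P2 plays (X: 0.2118, Y: 0.7882)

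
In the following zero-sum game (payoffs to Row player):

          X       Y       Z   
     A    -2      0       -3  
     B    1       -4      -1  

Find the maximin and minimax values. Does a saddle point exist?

Maximin = -3, Minimax = -1, Saddle: False

Work:
Row minimums: [-3, -4] → maximin = -3
Column maximums: [1, 0, -1] → minimax = -1
No saddle point (maximin ≠ minimax). Mixed strategy needed.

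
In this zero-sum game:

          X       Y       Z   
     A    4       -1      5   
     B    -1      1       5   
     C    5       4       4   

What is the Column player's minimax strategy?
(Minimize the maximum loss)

Column should play Y, value = 4

Work:
Column player minimizes Row's maximum payoff:
Column X: max payoff to Row = 5
Column Y: max payoff to Row = 4
Column Z: max payoff to Row = 5
Minimum is 4, achieved by column Y.
Minimax strategy: Y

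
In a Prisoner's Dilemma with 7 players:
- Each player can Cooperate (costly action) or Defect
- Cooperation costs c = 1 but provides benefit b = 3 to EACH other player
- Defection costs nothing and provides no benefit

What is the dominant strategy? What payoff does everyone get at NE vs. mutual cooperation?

Dominant: Defect; NE payoff = 0; Coop payoff = 17

Work:
Defect dominates (saves cost c = 1, benefit to others is external)
NE: All defect → everyone gets 0
If all cooperate: each receives (6)×3 - 1 = 17
Social dilemma: 17 > 0 but NE gives 0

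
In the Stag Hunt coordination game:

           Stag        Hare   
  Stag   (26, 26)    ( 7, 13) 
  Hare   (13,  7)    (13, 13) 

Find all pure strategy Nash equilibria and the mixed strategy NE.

Pure NE: (Stag, Stag) and (Hare, Hare); Mixed NE: p = 0.3158, q = 0.3158

Work:
Check pure NE:
(Stag, Stag): (26, 26) - no unilateral deviation beneficial
(Hare, Hare): (13, 13) - no unilateral deviation beneficial
Mixed NE: P1 plays Stag with p = 0.3158, P2 plays Stag with q = 0.3158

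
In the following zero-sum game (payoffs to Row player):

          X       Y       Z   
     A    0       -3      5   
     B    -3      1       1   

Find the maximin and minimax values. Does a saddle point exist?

Maximin = -3, Minimax = 0, Saddle: False

Work:
Row minimums: [-3, -3] → maximin = -3
Column maximums: [0, 1, 5] → minimax = 0
No saddle point (maximin ≠ minimax). Mixed strategy needed.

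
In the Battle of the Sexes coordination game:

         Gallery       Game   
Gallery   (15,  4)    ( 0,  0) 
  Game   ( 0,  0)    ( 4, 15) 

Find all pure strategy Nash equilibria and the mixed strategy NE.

Pure NE: (Gallery, Gallery) and (Game, Game); Mixed NE: p = 0.7895, q = 0.2105

Work:
Check pure NE:
(Gallery, Gallery): (15, 4) - no unilateral deviation beneficial
(Game, Game): (4, 15) - no unilateral deviation beneficial
Mixed NE: P1 plays Gallery with p = 0.7895, P2 plays Gallery with q = 0.2105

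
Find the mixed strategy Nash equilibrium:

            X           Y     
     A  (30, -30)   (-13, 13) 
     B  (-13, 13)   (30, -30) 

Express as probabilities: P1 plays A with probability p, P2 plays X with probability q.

p = 0.5, q = 0.5

Work:
Find probabilities that make opponent indifferent:
P2 chooses q to make P1 indifferent between A and B
P1 chooses p to make P2 indifferent between X and Y
Mixed NE: P1 plays (A: 0.5, B: 0.5), P2 plays (X: 0.5, Y: 0.5)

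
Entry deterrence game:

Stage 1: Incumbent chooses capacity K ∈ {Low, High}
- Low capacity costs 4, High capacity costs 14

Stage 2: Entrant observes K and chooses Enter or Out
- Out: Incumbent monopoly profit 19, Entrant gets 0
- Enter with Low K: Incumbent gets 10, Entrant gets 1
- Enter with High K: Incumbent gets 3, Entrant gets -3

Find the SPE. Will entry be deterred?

SPE: (Low, Enter|Low, Out|High); Entry not deterred. Incumbent net profit = 6, Entrant gets 1

Work:
After Low K: Entrant enters (1 > 0)
After High K: Entrant stays out (-3 < 0)
Incumbent: Low → 10−4=6, High → 19−14=5
Incumbent chooses Low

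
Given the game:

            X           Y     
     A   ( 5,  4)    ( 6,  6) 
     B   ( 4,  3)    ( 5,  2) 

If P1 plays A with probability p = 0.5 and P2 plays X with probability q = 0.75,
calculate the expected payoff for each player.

E[P1] = 4.75, E[P2] = 3.625

Work:
E[P1] = p·q·π₁(A,X) + p·(1-q)·π₁(A,Y) + (1-p)·q·π₁(B,X) + (1-p)·(1-q)·π₁(B,Y)
= 0.5·0.75·5 + 0.5·0.25·6 + 0.5·0.75·4 + 0.5·0.25·5
= 4.75

E[P2] = 3.625 (similar calculation)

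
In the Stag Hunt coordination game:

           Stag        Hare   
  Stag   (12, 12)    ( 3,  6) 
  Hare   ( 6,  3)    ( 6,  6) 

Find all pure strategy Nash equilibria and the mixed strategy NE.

Pure NE: (Stag, Stag) and (Hare, Hare); Mixed NE: p = 0.3333, q = 0.3333

Work:
Check pure NE:
(Stag, Stag): (12, 12) - no unilateral deviation beneficial
(Hare, Hare): (6, 6) - no unilateral deviation beneficial
Mixed NE: P1 plays Stag with p = 0.3333, P2 plays Stag with q = 0.3333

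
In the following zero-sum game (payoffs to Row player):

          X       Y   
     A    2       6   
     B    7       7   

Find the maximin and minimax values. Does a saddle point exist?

Maximin = 7, Minimax = 7, Saddle: True

Work:
Row minimums: [2, 7] → maximin = 7
Column maximums: [7, 7] → minimax = 7
Saddle point exists! Game value = 7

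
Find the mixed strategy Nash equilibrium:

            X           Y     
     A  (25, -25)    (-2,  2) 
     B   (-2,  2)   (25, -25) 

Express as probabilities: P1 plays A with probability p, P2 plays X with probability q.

p = 0.5, q = 0.5

Work:
Find probabilities that make opponent indifferent:
P2 chooses q to make P1 indifferent between A and B
P1 chooses p to make P2 indifferent between X and Y
Mixed NE: P1 plays (A: 0.5, B: 0.5), P2 plays (X: 0.5, Y: 0.5)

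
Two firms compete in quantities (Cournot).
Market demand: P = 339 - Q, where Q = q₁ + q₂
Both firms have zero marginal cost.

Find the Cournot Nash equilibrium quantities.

q₁* = q₂* = 113.0; P* = 113.0

Work:
Profit: π_i = P·q_i = (a - q_i - q_j)·q_i
FOC: ∂π_i/∂q_i = a - 2q_i - q_j = 0
Reaction function: q_i = (339 - q_j)/2
Symmetry: q* = 339/3 = 113.0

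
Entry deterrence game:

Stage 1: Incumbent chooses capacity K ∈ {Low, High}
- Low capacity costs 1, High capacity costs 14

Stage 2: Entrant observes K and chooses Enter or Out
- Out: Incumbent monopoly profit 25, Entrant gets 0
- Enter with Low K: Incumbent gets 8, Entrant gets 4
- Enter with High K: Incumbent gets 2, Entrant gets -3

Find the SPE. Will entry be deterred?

SPE: (High, Enter|Low, Out|High); Entry deterred. Incumbent net profit = 11

Work:
After Low K: Entrant enters (4 > 0)
After High K: Entrant stays out (-3 < 0)
Incumbent: Low → 8−1=7, High → 25−14=11
Incumbent chooses High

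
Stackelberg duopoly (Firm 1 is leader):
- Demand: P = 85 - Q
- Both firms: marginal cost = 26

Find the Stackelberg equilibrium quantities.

q₁* (leader) = 29.5, q₂* (follower) = 14.75

Work:
Follower's reaction: q₂ = (a - c - q₁)/2
Leader substitutes: π₁ = q₁·(a - q₁ - (a-c-q₁)/2 - c)
FOC: q₁* = (85 - 26)/2 = 29.50
Then: q₂* = (85 - 26 - 29.5)/2 = 14.75
Leader has first-mover advantage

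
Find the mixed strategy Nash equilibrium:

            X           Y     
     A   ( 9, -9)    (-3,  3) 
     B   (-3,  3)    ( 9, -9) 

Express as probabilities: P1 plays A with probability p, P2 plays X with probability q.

p = 0.5, q = 0.5

Work:
Find probabilities that make opponent indifferent:
P2 chooses q to make P1 indifferent between A and B
P1 chooses p to make P2 indifferent between X and Y
Mixed NE: P1 plays (A: 0.5, B: 0.5), P2 plays (X: 0.5, Y: 0.5)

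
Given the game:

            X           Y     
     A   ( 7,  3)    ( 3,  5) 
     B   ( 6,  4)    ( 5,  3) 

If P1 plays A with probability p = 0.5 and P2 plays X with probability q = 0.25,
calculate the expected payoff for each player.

E[P1] = 4.625, E[P2] = 3.875

Work:
E[P1] = p·q·π₁(A,X) + p·(1-q)·π₁(A,Y) + (1-p)·q·π₁(B,X) + (1-p)·(1-q)·π₁(B,Y)
= 0.5·0.25·7 + 0.5·0.75·3 + 0.5·0.25·6 + 0.5·0.75·5
= 4.625

E[P2] = 3.875 (similar calculation)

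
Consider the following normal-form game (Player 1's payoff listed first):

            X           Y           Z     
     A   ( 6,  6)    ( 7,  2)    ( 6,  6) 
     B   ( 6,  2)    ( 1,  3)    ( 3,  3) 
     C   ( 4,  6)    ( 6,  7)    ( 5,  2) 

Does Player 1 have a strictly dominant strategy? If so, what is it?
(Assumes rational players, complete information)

No strictly dominant strategy exists for Player 1

Work:
A strategy strictly dominates another if it gives a strictly higher payoff against every opponent action. Compare each pair of P1's strategies column-by-column:
  A vs B: [6 vs 6, 7 vs 1, 6 vs 3] → A does not strictly dominate B (column X: 6 ≤ 6)
  A vs C: [6 vs 4, 7 vs 6, 6 vs 5] → A strictly dominates C
  B vs A: [6 vs 6, 1 vs 7, 3 vs 6] → B does not strictly dominate A (column X: 6 ≤ 6)
  B vs C: [6 vs 4, 1 vs 6, 3 vs 5] → B does not strictly dominate C (column Y: 1 ≤ 6)
  C vs A: [4 vs 6, 6 vs 7, 5 vs 6] → C does not strictly dominate A (column X: 4 ≤ 6)
  C vs B: [4 vs 6, 6 vs 1, 5 vs 3] → C does not strictly dominate B (column X: 4 ≤ 6)
No single strategy strictly dominates all others → no strictly dominant strategy.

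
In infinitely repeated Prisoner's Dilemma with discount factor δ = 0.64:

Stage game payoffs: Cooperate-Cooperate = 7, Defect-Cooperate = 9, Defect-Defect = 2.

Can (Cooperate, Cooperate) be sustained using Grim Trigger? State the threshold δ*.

δ* = 0.2857; since δ = 0.64 ≥ 0.2857, cooperation can be sustained

Work:
For Grim Trigger:
Cooperate forever: 7/(1-δ)
Defect then punished: 9 + 2·δ/(1-δ)
Need: 7/(1-δ) ≥ 9 + 2·δ/(1-δ)
Solving: δ ≥ (T-R)/(T-P) = (9-7)/(9-2) = 0.2857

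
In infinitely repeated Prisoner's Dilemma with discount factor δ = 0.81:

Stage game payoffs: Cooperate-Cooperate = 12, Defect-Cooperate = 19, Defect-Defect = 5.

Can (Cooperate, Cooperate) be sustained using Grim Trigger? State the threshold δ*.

δ* = 0.5; since δ = 0.81 ≥ 0.5, cooperation can be sustained

Work:
For Grim Trigger:
Cooperate forever: 12/(1-δ)
Defect then punished: 19 + 5·δ/(1-δ)
Need: 12/(1-δ) ≥ 19 + 5·δ/(1-δ)
Solving: δ ≥ (T-R)/(T-P) = (19-12)/(19-5) = 0.5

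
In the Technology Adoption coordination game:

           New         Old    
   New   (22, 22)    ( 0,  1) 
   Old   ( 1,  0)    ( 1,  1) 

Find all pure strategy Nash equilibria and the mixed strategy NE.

Pure NE: (New, New) and (Old, Old); Mixed NE: p = 0.0455, q = 0.0455

Work:
Check pure NE:
(New, New): (22, 22) - no unilateral deviation beneficial
(Old, Old): (1, 1) - no unilateral deviation beneficial
Mixed NE: P1 plays New with p = 0.0455, P2 plays New with q = 0.0455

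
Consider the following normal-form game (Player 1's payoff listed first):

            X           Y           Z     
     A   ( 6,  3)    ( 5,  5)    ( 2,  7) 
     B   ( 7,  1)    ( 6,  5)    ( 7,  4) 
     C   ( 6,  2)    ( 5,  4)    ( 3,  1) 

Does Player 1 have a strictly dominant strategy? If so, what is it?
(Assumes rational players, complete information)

Yes, Player 1's strictly dominant strategy is B

Work:
A strategy strictly dominates another if it gives a strictly higher payoff against every opponent action. Compare each pair of P1's strategies column-by-column:
  A vs B: [6 vs 7, 5 vs 6, 2 vs 7] → A does not strictly dominate B (column X: 6 ≤ 7)
  A vs C: [6 vs 6, 5 vs 5, 2 vs 3] → A does not strictly dominate C (column X: 6 ≤ 6)
  B vs A: [7 vs 6, 6 vs 5, 7 vs 2] → B strictly dominates A
  B vs C: [7 vs 6, 6 vs 5, 7 vs 3] → B strictly dominates C
  C vs A: [6 vs 6, 5 vs 5, 3 vs 2] → C does not strictly dominate A (column X: 6 ≤ 6)
  C vs B: [6 vs 7, 5 vs 6, 3 vs 7] → C does not strictly dominate B (column X: 6 ≤ 7)
B strictly dominates every other strategy → strictly dominant.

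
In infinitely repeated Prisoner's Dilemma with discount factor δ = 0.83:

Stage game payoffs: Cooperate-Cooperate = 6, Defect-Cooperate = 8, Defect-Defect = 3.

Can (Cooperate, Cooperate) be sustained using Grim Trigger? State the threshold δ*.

δ* = 0.4; since δ = 0.83 ≥ 0.4, cooperation can be sustained

Work:
For Grim Trigger:
Cooperate forever: 6/(1-δ)
Defect then punished: 8 + 3·δ/(1-δ)
Need: 6/(1-δ) ≥ 8 + 3·δ/(1-δ)
Solving: δ ≥ (T-R)/(T-P) = (8-6)/(8-3) = 0.4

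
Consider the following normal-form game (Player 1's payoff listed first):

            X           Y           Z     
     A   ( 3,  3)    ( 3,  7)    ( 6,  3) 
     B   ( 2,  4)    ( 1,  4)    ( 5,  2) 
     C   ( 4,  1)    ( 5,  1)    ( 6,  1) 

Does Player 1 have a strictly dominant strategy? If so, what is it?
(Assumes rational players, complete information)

No strictly dominant strategy exists for Player 1

Work:
A strategy strictly dominates another if it gives a strictly higher payoff against every opponent action. Compare each pair of P1's strategies column-by-column:
  A vs B: [3 vs 2, 3 vs 1, 6 vs 5] → A strictly dominates B
  A vs C: [3 vs 4, 3 vs 5, 6 vs 6] → A does not strictly dominate C (column X: 3 ≤ 4)
  B vs A: [2 vs 3, 1 vs 3, 5 vs 6] → B does not strictly dominate A (column X: 2 ≤ 3)
  B vs C: [2 vs 4, 1 vs 5, 5 vs 6] → B does not strictly dominate C (column X: 2 ≤ 4)
  C vs A: [4 vs 3, 5 vs 3, 6 vs 6] → C does not strictly dominate A (column Z: 6 ≤ 6)
  C vs B: [4 vs 2, 5 vs 1, 6 vs 5] → C strictly dominates B
No single strategy strictly dominates all others → no strictly dominant strategy.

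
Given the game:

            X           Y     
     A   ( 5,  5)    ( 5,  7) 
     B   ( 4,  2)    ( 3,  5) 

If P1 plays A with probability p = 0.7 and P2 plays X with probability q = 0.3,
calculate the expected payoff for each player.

E[P1] = 4.49, E[P2] = 5.71

Work:
E[P1] = p·q·π₁(A,X) + p·(1-q)·π₁(A,Y) + (1-p)·q·π₁(B,X) + (1-p)·(1-q)·π₁(B,Y)
= 0.7·0.3·5 + 0.7·0.7·5 + 0.3·0.3·4 + 0.3·0.7·3
= 4.49

E[P2] = 5.71 (similar calculation)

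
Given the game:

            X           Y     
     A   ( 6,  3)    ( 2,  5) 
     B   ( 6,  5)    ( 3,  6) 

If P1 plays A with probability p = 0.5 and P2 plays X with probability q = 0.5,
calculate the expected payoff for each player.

E[P1] = 4.25, E[P2] = 4.75

Work:
E[P1] = p·q·π₁(A,X) + p·(1-q)·π₁(A,Y) + (1-p)·q·π₁(B,X) + (1-p)·(1-q)·π₁(B,Y)
= 0.5·0.5·6 + 0.5·0.5·2 + 0.5·0.5·6 + 0.5·0.5·3
= 4.25

E[P2] = 4.75 (similar calculation)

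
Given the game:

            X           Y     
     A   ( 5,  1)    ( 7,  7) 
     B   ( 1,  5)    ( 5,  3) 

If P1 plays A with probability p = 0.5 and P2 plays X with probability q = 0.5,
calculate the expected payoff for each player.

E[P1] = 4.5, E[P2] = 4.0

Work:
E[P1] = p·q·π₁(A,X) + p·(1-q)·π₁(A,Y) + (1-p)·q·π₁(B,X) + (1-p)·(1-q)·π₁(B,Y)
= 0.5·0.5·5 + 0.5·0.5·7 + 0.5·0.5·1 + 0.5·0.5·5
= 4.5

E[P2] = 4.0 (similar calculation)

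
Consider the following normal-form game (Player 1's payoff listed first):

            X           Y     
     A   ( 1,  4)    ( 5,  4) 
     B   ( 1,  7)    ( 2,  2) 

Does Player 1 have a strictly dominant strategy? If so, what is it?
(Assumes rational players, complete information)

No strictly dominant strategy exists for Player 1

Work:
A strategy strictly dominates another if it gives a strictly higher payoff against every opponent action. Compare each pair of P1's strategies column-by-column:
  A vs B: [1 vs 1, 5 vs 2] → A does not strictly dominate B (column X: 1 ≤ 1)
  B vs A: [1 vs 1, 2 vs 5] → B does not strictly dominate A (column X: 1 ≤ 1)
No single strategy strictly dominates all others → no strictly dominant strategy.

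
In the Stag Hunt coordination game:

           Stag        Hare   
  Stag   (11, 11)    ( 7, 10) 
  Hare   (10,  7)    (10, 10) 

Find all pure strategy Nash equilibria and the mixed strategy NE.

Pure NE: (Stag, Stag) and (Hare, Hare); Mixed NE: p = 0.75, q = 0.75

Work:
Check pure NE:
(Stag, Stag): (11, 11) - no unilateral deviation beneficial
(Hare, Hare): (10, 10) - no unilateral deviation beneficial
Mixed NE: P1 plays Stag with p = 0.75, P2 plays Stag with q = 0.75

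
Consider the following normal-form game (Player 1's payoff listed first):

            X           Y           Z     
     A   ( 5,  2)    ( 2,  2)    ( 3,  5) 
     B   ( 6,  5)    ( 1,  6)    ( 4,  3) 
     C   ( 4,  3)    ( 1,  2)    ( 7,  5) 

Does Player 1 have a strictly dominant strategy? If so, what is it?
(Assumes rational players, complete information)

No strictly dominant strategy exists for Player 1

Work:
A strategy strictly dominates another if it gives a strictly higher payoff against every opponent action. Compare each pair of P1's strategies column-by-column:
  A vs B: [5 vs 6, 2 vs 1, 3 vs 4] → A does not strictly dominate B (column X: 5 ≤ 6)
  A vs C: [5 vs 4, 2 vs 1, 3 vs 7] → A does not strictly dominate C (column Z: 3 ≤ 7)
  B vs A: [6 vs 5, 1 vs 2, 4 vs 3] → B does not strictly dominate A (column Y: 1 ≤ 2)
  B vs C: [6 vs 4, 1 vs 1, 4 vs 7] → B does not strictly dominate C (column Y: 1 ≤ 1)
  C vs A: [4 vs 5, 1 vs 2, 7 vs 3] → C does not strictly dominate A (column X: 4 ≤ 5)
  C vs B: [4 vs 6, 1 vs 1, 7 vs 4] → C does not strictly dominate B (column X: 4 ≤ 6)
No single strategy strictly dominates all others → no strictly dominant strategy.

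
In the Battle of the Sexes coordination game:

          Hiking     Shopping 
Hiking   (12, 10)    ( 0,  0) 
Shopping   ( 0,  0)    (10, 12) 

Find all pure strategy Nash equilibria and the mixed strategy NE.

Pure NE: (Hiking, Hiking) and (Shopping, Shopping); Mixed NE: p = 0.5455, q = 0.4545

Work:
Check pure NE:
(Hiking, Hiking): (12, 10) - no unilateral deviation beneficial
(Shopping, Shopping): (10, 12) - no unilateral deviation beneficial
Mixed NE: P1 plays Hiking with p = 0.5455, P2 plays Hiking with q = 0.4545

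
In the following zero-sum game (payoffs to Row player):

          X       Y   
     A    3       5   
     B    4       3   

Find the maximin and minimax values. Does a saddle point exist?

Maximin = 3, Minimax = 4, Saddle: False

Work:
Row minimums: [3, 3] → maximin = 3
Column maximums: [4, 5] → minimax = 4
No saddle point (maximin ≠ minimax). Mixed strategy needed.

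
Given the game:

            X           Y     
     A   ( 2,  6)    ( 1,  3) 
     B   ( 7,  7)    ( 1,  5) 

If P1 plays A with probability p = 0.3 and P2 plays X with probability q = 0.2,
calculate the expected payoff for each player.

E[P1] = 1.9, E[P2] = 4.86

Work:
E[P1] = p·q·π₁(A,X) + p·(1-q)·π₁(A,Y) + (1-p)·q·π₁(B,X) + (1-p)·(1-q)·π₁(B,Y)
= 0.3·0.2·2 + 0.3·0.8·1 + 0.7·0.2·7 + 0.7·0.8·1
= 1.9

E[P2] = 4.86 (similar calculation)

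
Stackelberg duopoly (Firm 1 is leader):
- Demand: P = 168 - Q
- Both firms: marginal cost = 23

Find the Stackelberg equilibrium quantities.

q₁* (leader) = 72.5, q₂* (follower) = 36.25

Work:
Follower's reaction: q₂ = (a - c - q₁)/2
Leader substitutes: π₁ = q₁·(a - q₁ - (a-c-q₁)/2 - c)
FOC: q₁* = (168 - 23)/2 = 72.50
Then: q₂* = (168 - 23 - 72.5)/2 = 36.25
Leader has first-mover advantage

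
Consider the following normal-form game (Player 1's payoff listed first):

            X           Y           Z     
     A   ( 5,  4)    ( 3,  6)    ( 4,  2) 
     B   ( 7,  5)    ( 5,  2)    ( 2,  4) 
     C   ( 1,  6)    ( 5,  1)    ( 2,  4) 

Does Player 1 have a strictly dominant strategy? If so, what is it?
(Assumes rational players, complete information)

No strictly dominant strategy exists for Player 1

Work:
A strategy strictly dominates another if it gives a strictly higher payoff against every opponent action. Compare each pair of P1's strategies column-by-column:
  A vs B: [5 vs 7, 3 vs 5, 4 vs 2] → A does not strictly dominate B (column X: 5 ≤ 7)
  A vs C: [5 vs 1, 3 vs 5, 4 vs 2] → A does not strictly dominate C (column Y: 3 ≤ 5)
  B vs A: [7 vs 5, 5 vs 3, 2 vs 4] → B does not strictly dominate A (column Z: 2 ≤ 4)
  B vs C: [7 vs 1, 5 vs 5, 2 vs 2] → B does not strictly dominate C (column Y: 5 ≤ 5)
  C vs A: [1 vs 5, 5 vs 3, 2 vs 4] → C does not strictly dominate A (column X: 1 ≤ 5)
  C vs B: [1 vs 7, 5 vs 5, 2 vs 2] → C does not strictly dominate B (column X: 1 ≤ 7)
No single strategy strictly dominates all others → no strictly dominant strategy.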